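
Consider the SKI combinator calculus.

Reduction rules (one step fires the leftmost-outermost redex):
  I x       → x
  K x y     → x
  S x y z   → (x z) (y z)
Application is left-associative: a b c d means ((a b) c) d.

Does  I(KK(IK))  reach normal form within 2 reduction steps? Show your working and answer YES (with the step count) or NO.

Answer: YES — reaches normal form K in 2 ≤ 2 steps

Working:
  start: I(KK(IK))
  [1] KK(IK)
  [2] K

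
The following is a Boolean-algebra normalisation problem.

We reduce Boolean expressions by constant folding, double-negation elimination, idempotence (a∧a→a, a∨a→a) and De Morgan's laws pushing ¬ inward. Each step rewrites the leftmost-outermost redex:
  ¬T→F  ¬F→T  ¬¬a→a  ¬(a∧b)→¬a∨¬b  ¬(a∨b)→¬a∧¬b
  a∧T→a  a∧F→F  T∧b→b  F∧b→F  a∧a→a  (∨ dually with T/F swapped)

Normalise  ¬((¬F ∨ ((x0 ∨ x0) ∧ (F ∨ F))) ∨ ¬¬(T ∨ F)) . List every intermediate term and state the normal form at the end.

Answer: normal form = F  (in 5 steps)

Reduction:
  start: ¬((¬F ∨ ((x0 ∨ x0) ∧ (F ∨ F))) ∨ ¬¬(T ∨ F))
  step 1: ¬(¬F ∨ ((x0 ∨ x0) ∧ (F ∨ F))) ∧ ¬¬¬(T ∨ F)
  step 2: (¬¬F ∧ ¬((x0 ∨ x0) ∧ (F ∨ F))) ∧ ¬¬¬(T ∨ F)
  step 3: (F ∧ ¬((x0 ∨ x0) ∧ (F ∨ F))) ∧ ¬¬¬(T ∨ F)
  step 4: F ∧ ¬¬¬(T ∨ F)
  step 5: F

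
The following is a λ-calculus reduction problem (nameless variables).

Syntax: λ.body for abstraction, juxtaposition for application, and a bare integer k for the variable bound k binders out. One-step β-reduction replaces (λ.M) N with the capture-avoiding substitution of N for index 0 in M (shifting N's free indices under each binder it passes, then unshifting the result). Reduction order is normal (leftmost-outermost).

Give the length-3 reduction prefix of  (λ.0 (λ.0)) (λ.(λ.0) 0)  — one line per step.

  start: (λ.0 (λ.0)) (λ.(λ.0) 0)
  [1] (λ.(λ.0) 0) (λ.0)
  [2] (λ.0) (λ.0)
  [3] λ.0

Answer: after 3 steps: λ.0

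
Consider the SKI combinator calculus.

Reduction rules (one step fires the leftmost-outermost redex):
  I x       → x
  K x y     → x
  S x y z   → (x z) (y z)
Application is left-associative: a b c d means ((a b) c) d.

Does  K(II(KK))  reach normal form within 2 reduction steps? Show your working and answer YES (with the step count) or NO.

Answer: YES — reaches normal form K(KK) in 2 ≤ 2 steps

Reduction:
  start: K(II(KK))
  →1  K(I(KK))
  →2  K(KK)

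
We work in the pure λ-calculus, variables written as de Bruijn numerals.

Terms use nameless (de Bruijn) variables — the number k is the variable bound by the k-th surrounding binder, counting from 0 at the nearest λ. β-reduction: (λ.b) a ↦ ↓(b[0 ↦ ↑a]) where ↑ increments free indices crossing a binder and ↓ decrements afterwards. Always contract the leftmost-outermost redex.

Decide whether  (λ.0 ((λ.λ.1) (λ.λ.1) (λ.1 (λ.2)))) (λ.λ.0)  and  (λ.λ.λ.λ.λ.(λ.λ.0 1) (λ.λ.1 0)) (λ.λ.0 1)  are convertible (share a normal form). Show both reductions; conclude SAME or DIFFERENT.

Answer: DIFFERENT — A ⇓ λ.0, B ⇓ λ.λ.λ.λ.λ.0 (λ.λ.1 0)

Reduction:
Term A:
  start: (λ.0 ((λ.λ.1) (λ.λ.1) (λ.1 (λ.2)))) (λ.λ.0)
  →1  (λ.λ.0) ((λ.λ.1) (λ.λ.1) (λ.(λ.λ.0) (λ.λ.λ.0)))
  →2  λ.0

Term B:
  start: (λ.λ.λ.λ.λ.(λ.λ.0 1) (λ.λ.1 0)) (λ.λ.0 1)
  →1  λ.λ.λ.λ.(λ.λ.0 1) (λ.λ.1 0)
  →2  λ.λ.λ.λ.λ.0 (λ.λ.1 0)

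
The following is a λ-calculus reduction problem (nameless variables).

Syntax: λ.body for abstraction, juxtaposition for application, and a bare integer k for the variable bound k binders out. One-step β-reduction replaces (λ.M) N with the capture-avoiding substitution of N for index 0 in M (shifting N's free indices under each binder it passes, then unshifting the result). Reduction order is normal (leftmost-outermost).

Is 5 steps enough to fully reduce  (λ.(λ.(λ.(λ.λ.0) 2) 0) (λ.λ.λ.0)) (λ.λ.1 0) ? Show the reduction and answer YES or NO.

  start: (λ.(λ.(λ.(λ.λ.0) 2) 0) (λ.λ.λ.0)) (λ.λ.1 0)
  step 1: (λ.(λ.(λ.λ.0) (λ.λ.1 0)) 0) (λ.λ.λ.0)
  step 2: (λ.(λ.λ.0) (λ.λ.1 0)) (λ.λ.λ.0)
  step 3: (λ.λ.0) (λ.λ.1 0)
  step 4: λ.0

Answer: YES — reaches normal form λ.0 in 4 ≤ 5 steps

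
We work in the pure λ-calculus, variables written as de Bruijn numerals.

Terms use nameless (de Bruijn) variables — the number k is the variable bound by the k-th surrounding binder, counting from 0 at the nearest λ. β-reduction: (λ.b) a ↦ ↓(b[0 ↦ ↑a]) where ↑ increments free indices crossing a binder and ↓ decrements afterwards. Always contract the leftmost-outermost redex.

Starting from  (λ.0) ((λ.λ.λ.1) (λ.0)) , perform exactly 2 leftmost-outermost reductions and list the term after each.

  start: (λ.0) ((λ.λ.λ.1) (λ.0))
  step 1: (λ.λ.λ.1) (λ.0)
  step 2: λ.λ.1

Answer: after 2 steps: λ.λ.1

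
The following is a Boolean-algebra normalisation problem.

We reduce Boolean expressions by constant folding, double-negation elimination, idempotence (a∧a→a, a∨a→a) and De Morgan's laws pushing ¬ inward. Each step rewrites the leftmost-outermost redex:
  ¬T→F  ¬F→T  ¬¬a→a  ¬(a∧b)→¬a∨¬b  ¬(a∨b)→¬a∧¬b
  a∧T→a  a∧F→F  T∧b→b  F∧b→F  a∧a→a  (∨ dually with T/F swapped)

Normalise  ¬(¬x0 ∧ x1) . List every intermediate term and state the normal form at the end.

Answer: normal form = x0 ∨ ¬x1  (in 2 steps)

Reduction:
  start: ¬(¬x0 ∧ x1)
  →1  ¬¬x0 ∨ ¬x1
  →2  x0 ∨ ¬x1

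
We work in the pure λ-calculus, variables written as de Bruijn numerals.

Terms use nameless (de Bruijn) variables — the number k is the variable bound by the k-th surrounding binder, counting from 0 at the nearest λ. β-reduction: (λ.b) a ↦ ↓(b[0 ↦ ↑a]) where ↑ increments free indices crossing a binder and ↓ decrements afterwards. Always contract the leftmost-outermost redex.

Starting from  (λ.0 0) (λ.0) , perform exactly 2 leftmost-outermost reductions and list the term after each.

  start: (λ.0 0) (λ.0)
  step 1: (λ.0) (λ.0)
  step 2: λ.0

Answer: after 2 steps: λ.0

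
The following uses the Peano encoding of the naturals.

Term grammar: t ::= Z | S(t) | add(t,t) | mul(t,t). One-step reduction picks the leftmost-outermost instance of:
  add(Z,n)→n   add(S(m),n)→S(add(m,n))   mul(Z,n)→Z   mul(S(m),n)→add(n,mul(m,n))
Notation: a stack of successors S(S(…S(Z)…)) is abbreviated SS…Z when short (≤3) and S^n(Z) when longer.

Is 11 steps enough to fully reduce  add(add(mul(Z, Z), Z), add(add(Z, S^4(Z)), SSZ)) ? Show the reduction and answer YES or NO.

  start: add(add(mul(Z, Z), Z), add(add(Z, S^4(Z)), SSZ))
  step 1: add(add(Z, Z), add(add(Z, S^4(Z)), SSZ))
  step 2: add(Z, add(add(Z, S^4(Z)), SSZ))
  step 3: add(add(Z, S^4(Z)), SSZ)
  step 4: add(S^4(Z), SSZ)
  step 5: S(add(SSSZ, SSZ))
  step 6: S(S(add(SSZ, SSZ)))
  step 7: S(S(S(add(SZ, SSZ))))
  step 8: S(S(S(S(add(Z, SSZ)))))
  step 9: S^6(Z)

Answer: YES — reaches normal form S^6(Z) in 9 ≤ 11 steps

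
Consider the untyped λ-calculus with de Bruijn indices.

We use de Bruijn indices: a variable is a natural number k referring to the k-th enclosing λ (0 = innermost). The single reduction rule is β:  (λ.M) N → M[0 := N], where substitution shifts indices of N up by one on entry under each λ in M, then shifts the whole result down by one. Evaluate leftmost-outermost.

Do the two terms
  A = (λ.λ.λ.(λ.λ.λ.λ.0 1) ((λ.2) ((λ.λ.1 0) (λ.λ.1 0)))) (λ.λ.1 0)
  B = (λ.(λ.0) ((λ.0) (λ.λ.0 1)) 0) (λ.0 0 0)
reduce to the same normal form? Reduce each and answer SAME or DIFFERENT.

Answer: DIFFERENT — A ⇓ λ.λ.λ.λ.λ.0 1, B ⇓ λ.0 (λ.0 0 0)

Derivation:
Term A:
  start: (λ.λ.λ.(λ.λ.λ.λ.0 1) ((λ.2) ((λ.λ.1 0) (λ.λ.1 0)))) (λ.λ.1 0)
  [1] λ.λ.(λ.λ.λ.λ.0 1) ((λ.2) ((λ.λ.1 0) (λ.λ.1 0)))
  [2] λ.λ.λ.λ.λ.0 1

Term B:
  start: (λ.(λ.0) ((λ.0) (λ.λ.0 1)) 0) (λ.0 0 0)
  [1] (λ.0) ((λ.0) (λ.λ.0 1)) (λ.0 0 0)
  [2] (λ.0) (λ.λ.0 1) (λ.0 0 0)
  [3] (λ.λ.0 1) (λ.0 0 0)
  [4] λ.0 (λ.0 0 0)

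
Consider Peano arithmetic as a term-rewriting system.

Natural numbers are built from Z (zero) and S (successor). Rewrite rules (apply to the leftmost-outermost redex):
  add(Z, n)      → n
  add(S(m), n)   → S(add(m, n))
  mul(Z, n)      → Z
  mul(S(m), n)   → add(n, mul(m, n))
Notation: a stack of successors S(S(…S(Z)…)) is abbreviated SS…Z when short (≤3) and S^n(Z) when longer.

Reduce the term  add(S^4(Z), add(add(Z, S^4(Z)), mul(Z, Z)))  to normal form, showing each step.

  start: add(S^4(Z), add(add(Z, S^4(Z)), mul(Z, Z)))
  step 1: S(add(SSSZ, add(add(Z, S^4(Z)), mul(Z, Z))))
  step 2: S(S(add(SSZ, add(add(Z, S^4(Z)), mul(Z, Z)))))
  step 3: S(S(S(add(SZ, add(add(Z, S^4(Z)), mul(Z, Z))))))
  step 4: S(S(S(S(add(Z, add(add(Z, S^4(Z)), mul(Z, Z)))))))
  step 5: S(S(S(S(add(add(Z, S^4(Z)), mul(Z, Z))))))
  step 6: S(S(S(S(add(S^4(Z), mul(Z, Z))))))
  step 7: S(S(S(S(S(add(SSSZ, mul(Z, Z)))))))
  step 8: S(S(S(S(S(S(add(SSZ, mul(Z, Z))))))))
  step 9: S(S(S(S(S(S(S(add(SZ, mul(Z, Z)))))))))
  step 10: S(S(S(S(S(S(S(S(add(Z, mul(Z, Z))))))))))
  step 11: S(S(S(S(S(S(S(S(mul(Z, Z)))))))))
  step 12: S^8(Z)

Answer: normal form = S^8(Z)  (in 12 steps)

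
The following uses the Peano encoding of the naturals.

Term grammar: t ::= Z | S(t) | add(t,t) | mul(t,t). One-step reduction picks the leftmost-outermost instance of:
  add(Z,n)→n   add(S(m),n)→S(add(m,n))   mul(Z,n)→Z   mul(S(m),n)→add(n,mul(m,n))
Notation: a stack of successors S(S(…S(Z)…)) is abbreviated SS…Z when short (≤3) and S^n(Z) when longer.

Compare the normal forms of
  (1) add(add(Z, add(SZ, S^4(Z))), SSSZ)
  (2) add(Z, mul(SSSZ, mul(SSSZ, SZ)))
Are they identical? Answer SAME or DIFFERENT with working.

Answer: DIFFERENT — A ⇓ S^8(Z), B ⇓ S^9(Z)

Derivation:
Term A:
  start: add(add(Z, add(SZ, S^4(Z))), SSSZ)
  step 1: add(add(SZ, S^4(Z)), SSSZ)
  step 2: add(S(add(Z, S^4(Z))), SSSZ)
  step 3: S(add(add(Z, S^4(Z)), SSSZ))
  step 4: S(add(S^4(Z), SSSZ))
  step 5: S(S(add(SSSZ, SSSZ)))
  step 6: S(S(S(add(SSZ, SSSZ))))
  step 7: S(S(S(S(add(SZ, SSSZ)))))
  step 8: S(S(S(S(S(add(Z, SSSZ))))))
  step 9: S^8(Z)

Term B:
  start: add(Z, mul(SSSZ, mul(SSSZ, SZ)))
  step 1: mul(SSSZ, mul(SSSZ, SZ))
  step 2: add(mul(SSSZ, SZ), mul(SSZ, mul(SSSZ, SZ)))
  step 3: add(add(SZ, mul(SSZ, SZ)), mul(SSZ, mul(SSSZ, SZ)))
  step 4: add(S(add(Z, mul(SSZ, SZ))), mul(SSZ, mul(SSSZ, SZ)))
  step 5: S(add(add(Z, mul(SSZ, SZ)), mul(SSZ, mul(SSSZ, SZ))))
  step 6: S(add(mul(SSZ, SZ), mul(SSZ, mul(SSSZ, SZ))))
  step 7: S(add(add(SZ, mul(SZ, SZ)), mul(SSZ, mul(SSSZ, SZ))))
  step 8: S(add(S(add(Z, mul(SZ, SZ))), mul(SSZ, mul(SSSZ, SZ))))
  step 9: S(S(add(add(Z, mul(SZ, SZ)), mul(SSZ, mul(SSSZ, SZ)))))
  step 10: S(S(add(mul(SZ, SZ), mul(SSZ, mul(SSSZ, SZ)))))
  step 11: S(S(add(add(SZ, mul(Z, SZ)), mul(SSZ, mul(SSSZ, SZ)))))
  step 12: S(S(add(S(add(Z, mul(Z, SZ))), mul(SSZ, mul(SSSZ, SZ)))))
  step 13: S(S(S(add(add(Z, mul(Z, SZ)), mul(SSZ, mul(SSSZ, SZ))))))
  step 14: S(S(S(add(mul(Z, SZ), mul(SSZ, mul(SSSZ, SZ))))))
  step 15: S(S(S(add(Z, mul(SSZ, mul(SSSZ, SZ))))))
  step 16: S(S(S(mul(SSZ, mul(SSSZ, SZ)))))
  step 17: S(S(S(add(mul(SSSZ, SZ), mul(SZ, mul(SSSZ, SZ))))))
  step 18: S(S(S(add(add(SZ, mul(SSZ, SZ)), mul(SZ, mul(SSSZ, SZ))))))
  step 19: S(S(S(add(S(add(Z, mul(SSZ, SZ))), mul(SZ, mul(SSSZ, SZ))))))
  step 20: S(S(S(S(add(add(Z, mul(SSZ, SZ)), mul(SZ, mul(SSSZ, SZ)))))))
  step 21: S(S(S(S(add(mul(SSZ, SZ), mul(SZ, mul(SSSZ, SZ)))))))
  step 22: S(S(S(S(add(add(SZ, mul(SZ, SZ)), mul(SZ, mul(SSSZ, SZ)))))))
  step 23: S(S(S(S(add(S(add(Z, mul(SZ, SZ))), mul(SZ, mul(SSSZ, SZ)))))))
  step 24: S(S(S(S(S(add(add(Z, mul(SZ, SZ)), mul(SZ, mul(SSSZ, SZ))))))))
  step 25: S(S(S(S(S(add(mul(SZ, SZ), mul(SZ, mul(SSSZ, SZ))))))))
  step 26: S(S(S(S(S(add(add(SZ, mul(Z, SZ)), mul(SZ, mul(SSSZ, SZ))))))))
  step 27: S(S(S(S(S(add(S(add(Z, mul(Z, SZ))), mul(SZ, mul(SSSZ, SZ))))))))
  step 28: S(S(S(S(S(S(add(add(Z, mul(Z, SZ)), mul(SZ, mul(SSSZ, SZ)))))))))
  step 29: S(S(S(S(S(S(add(mul(Z, SZ), mul(SZ, mul(SSSZ, SZ)))))))))
  step 30: S(S(S(S(S(S(add(Z, mul(SZ, mul(SSSZ, SZ)))))))))
  step 31: S(S(S(S(S(S(mul(SZ, mul(SSSZ, SZ))))))))
  step 32: S(S(S(S(S(S(add(mul(SSSZ, SZ), mul(Z, mul(SSSZ, SZ)))))))))
  step 33: S(S(S(S(S(S(add(add(SZ, mul(SSZ, SZ)), mul(Z, mul(SSSZ, SZ)))))))))
  step 34: S(S(S(S(S(S(add(S(add(Z, mul(SSZ, SZ))), mul(Z, mul(SSSZ, SZ)))))))))
  step 35: S(S(S(S(S(S(S(add(add(Z, mul(SSZ, SZ)), mul(Z, mul(SSSZ, SZ))))))))))
  step 36: S(S(S(S(S(S(S(add(mul(SSZ, SZ), mul(Z, mul(SSSZ, SZ))))))))))
  step 37: S(S(S(S(S(S(S(add(add(SZ, mul(SZ, SZ)), mul(Z, mul(SSSZ, SZ))))))))))
  step 38: S(S(S(S(S(S(S(add(S(add(Z, mul(SZ, SZ))), mul(Z, mul(SSSZ, SZ))))))))))
  step 39: S(S(S(S(S(S(S(S(add(add(Z, mul(SZ, SZ)), mul(Z, mul(SSSZ, SZ)))))))))))
  step 40: S(S(S(S(S(S(S(S(add(mul(SZ, SZ), mul(Z, mul(SSSZ, SZ)))))))))))
  step 41: S(S(S(S(S(S(S(S(add(add(SZ, mul(Z, SZ)), mul(Z, mul(SSSZ, SZ)))))))))))
  step 42: S(S(S(S(S(S(S(S(add(S(add(Z, mul(Z, SZ))), mul(Z, mul(SSSZ, SZ)))))))))))
  step 43: S(S(S(S(S(S(S(S(S(add(add(Z, mul(Z, SZ)), mul(Z, mul(SSSZ, SZ))))))))))))
  step 44: S(S(S(S(S(S(S(S(S(add(mul(Z, SZ), mul(Z, mul(SSSZ, SZ))))))))))))
  step 45: S(S(S(S(S(S(S(S(S(add(Z, mul(Z, mul(SSSZ, SZ))))))))))))
  step 46: S(S(S(S(S(S(S(S(S(mul(Z, mul(SSSZ, SZ)))))))))))
  step 47: S^9(Z)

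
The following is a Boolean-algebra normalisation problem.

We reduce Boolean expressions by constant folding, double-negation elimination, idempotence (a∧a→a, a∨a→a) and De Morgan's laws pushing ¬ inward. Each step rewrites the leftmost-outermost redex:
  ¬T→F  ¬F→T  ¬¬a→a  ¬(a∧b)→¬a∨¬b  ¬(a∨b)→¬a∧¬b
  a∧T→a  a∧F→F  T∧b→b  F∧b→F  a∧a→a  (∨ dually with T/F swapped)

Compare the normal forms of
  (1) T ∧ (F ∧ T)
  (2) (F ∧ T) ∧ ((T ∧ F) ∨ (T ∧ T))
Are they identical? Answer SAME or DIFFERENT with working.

Term A:
  start: T ∧ (F ∧ T)
  [1] F ∧ T
  [2] F

Term B:
  start: (F ∧ T) ∧ ((T ∧ F) ∨ (T ∧ T))
  [1] F ∧ ((T ∧ F) ∨ (T ∧ T))
  [2] F

Answer: SAME — A ⇓ F, B ⇓ F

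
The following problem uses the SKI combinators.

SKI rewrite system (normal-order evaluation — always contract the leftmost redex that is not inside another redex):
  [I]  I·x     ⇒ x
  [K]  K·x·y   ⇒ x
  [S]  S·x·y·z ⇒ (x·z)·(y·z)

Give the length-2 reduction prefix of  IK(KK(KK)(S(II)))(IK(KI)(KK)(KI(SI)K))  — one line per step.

  start: IK(KK(KK)(S(II)))(IK(KI)(KK)(KI(SI)K))
  step 1: K(KK(KK)(S(II)))(IK(KI)(KK)(KI(SI)K))
  step 2: KK(KK)(S(II))

Answer: after 2 steps: KK(KK)(S(II))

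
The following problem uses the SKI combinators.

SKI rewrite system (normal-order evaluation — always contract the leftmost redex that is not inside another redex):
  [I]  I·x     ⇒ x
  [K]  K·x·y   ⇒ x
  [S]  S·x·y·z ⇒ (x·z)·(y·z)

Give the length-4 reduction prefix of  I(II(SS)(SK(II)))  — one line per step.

  start: I(II(SS)(SK(II)))
  →1  II(SS)(SK(II))
  →2  I(SS)(SK(II))
  →3  SS(SK(II))
  →4  SS(SKI)

Answer: after 4 steps: SS(SKI)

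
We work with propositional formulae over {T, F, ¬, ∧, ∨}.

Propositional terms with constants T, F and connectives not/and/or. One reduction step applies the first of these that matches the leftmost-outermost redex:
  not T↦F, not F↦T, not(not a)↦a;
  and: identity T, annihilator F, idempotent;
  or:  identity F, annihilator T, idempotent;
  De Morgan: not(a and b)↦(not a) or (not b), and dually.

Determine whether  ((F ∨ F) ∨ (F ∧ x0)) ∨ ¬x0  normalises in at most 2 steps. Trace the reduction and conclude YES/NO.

  start: ((F ∨ F) ∨ (F ∧ x0)) ∨ ¬x0
  [1] (F ∨ (F ∧ x0)) ∨ ¬x0
  [2] (F ∧ x0) ∨ ¬x0

Answer: NO — after 2 steps the term is (F ∧ x0) ∨ ¬x0, not yet normal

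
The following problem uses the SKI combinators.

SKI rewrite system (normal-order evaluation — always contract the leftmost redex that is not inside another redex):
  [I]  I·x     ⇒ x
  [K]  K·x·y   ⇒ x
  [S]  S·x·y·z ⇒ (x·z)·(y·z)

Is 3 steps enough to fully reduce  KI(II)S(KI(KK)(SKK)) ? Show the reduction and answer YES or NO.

Answer: NO — after 3 steps the term is S(I(SKK)), not yet normal

Derivation:
  start: KI(II)S(KI(KK)(SKK))
  →1  IS(KI(KK)(SKK))
  →2  S(KI(KK)(SKK))
  →3  S(I(SKK))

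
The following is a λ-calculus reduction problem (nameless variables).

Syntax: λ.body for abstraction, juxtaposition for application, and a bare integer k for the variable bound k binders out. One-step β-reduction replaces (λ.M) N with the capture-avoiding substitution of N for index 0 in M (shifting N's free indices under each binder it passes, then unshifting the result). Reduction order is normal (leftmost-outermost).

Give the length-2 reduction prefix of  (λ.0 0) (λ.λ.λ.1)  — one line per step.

  start: (λ.0 0) (λ.λ.λ.1)
  [1] (λ.λ.λ.1) (λ.λ.λ.1)
  [2] λ.λ.1

Answer: after 2 steps: λ.λ.1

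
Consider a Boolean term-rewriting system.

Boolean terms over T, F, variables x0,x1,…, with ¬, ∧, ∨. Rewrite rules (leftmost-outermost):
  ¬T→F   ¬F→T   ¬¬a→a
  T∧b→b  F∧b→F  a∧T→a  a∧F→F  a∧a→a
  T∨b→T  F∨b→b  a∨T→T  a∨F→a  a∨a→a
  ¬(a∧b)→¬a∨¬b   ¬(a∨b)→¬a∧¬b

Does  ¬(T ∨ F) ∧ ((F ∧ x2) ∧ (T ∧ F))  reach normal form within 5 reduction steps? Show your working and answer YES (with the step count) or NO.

  start: ¬(T ∨ F) ∧ ((F ∧ x2) ∧ (T ∧ F))
  [1] (¬T ∧ ¬F) ∧ ((F ∧ x2) ∧ (T ∧ F))
  [2] (F ∧ ¬F) ∧ ((F ∧ x2) ∧ (T ∧ F))
  [3] F ∧ ((F ∧ x2) ∧ (T ∧ F))
  [4] F

Answer: YES — reaches normal form F in 4 ≤ 5 steps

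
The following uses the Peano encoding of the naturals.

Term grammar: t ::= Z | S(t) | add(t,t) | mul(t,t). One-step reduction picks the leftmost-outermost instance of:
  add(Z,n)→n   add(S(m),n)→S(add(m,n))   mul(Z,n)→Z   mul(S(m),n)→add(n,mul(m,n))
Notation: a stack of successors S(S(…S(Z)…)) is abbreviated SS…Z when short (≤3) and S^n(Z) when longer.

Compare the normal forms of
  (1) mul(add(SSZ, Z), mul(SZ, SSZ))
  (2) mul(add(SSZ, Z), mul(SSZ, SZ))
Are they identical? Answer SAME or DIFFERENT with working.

Term A:
  start: mul(add(SSZ, Z), mul(SZ, SSZ))
  →1  mul(S(add(SZ, Z)), mul(SZ, SSZ))
  →2  add(mul(SZ, SSZ), mul(add(SZ, Z), mul(SZ, SSZ)))
  →3  add(add(SSZ, mul(Z, SSZ)), mul(add(SZ, Z), mul(SZ, SSZ)))
  →4  add(S(add(SZ, mul(Z, SSZ))), mul(add(SZ, Z), mul(SZ, SSZ)))
  →5  S(add(add(SZ, mul(Z, SSZ)), mul(add(SZ, Z), mul(SZ, SSZ))))
  →6  S(add(S(add(Z, mul(Z, SSZ))), mul(add(SZ, Z), mul(SZ, SSZ))))
  →7  S(S(add(add(Z, mul(Z, SSZ)), mul(add(SZ, Z), mul(SZ, SSZ)))))
  →8  S(S(add(mul(Z, SSZ), mul(add(SZ, Z), mul(SZ, SSZ)))))
  →9  S(S(add(Z, mul(add(SZ, Z), mul(SZ, SSZ)))))
  →10  S(S(mul(add(SZ, Z), mul(SZ, SSZ))))
  →11  S(S(mul(S(add(Z, Z)), mul(SZ, SSZ))))
  →12  S(S(add(mul(SZ, SSZ), mul(add(Z, Z), mul(SZ, SSZ)))))
  →13  S(S(add(add(SSZ, mul(Z, SSZ)), mul(add(Z, Z), mul(SZ, SSZ)))))
  →14  S(S(add(S(add(SZ, mul(Z, SSZ))), mul(add(Z, Z), mul(SZ, SSZ)))))
  →15  S(S(S(add(add(SZ, mul(Z, SSZ)), mul(add(Z, Z), mul(SZ, SSZ))))))
  →16  S(S(S(add(S(add(Z, mul(Z, SSZ))), mul(add(Z, Z), mul(SZ, SSZ))))))
  →17  S(S(S(S(add(add(Z, mul(Z, SSZ)), mul(add(Z, Z), mul(SZ, SSZ)))))))
  →18  S(S(S(S(add(mul(Z, SSZ), mul(add(Z, Z), mul(SZ, SSZ)))))))
  →19  S(S(S(S(add(Z, mul(add(Z, Z), mul(SZ, SSZ)))))))
  →20  S(S(S(S(mul(add(Z, Z), mul(SZ, SSZ))))))
  →21  S(S(S(S(mul(Z, mul(SZ, SSZ))))))
  →22  S^4(Z)

Term B:
  start: mul(add(SSZ, Z), mul(SSZ, SZ))
  →1  mul(S(add(SZ, Z)), mul(SSZ, SZ))
  →2  add(mul(SSZ, SZ), mul(add(SZ, Z), mul(SSZ, SZ)))
  →3  add(add(SZ, mul(SZ, SZ)), mul(add(SZ, Z), mul(SSZ, SZ)))
  →4  add(S(add(Z, mul(SZ, SZ))), mul(add(SZ, Z), mul(SSZ, SZ)))
  →5  S(add(add(Z, mul(SZ, SZ)), mul(add(SZ, Z), mul(SSZ, SZ))))
  →6  S(add(mul(SZ, SZ), mul(add(SZ, Z), mul(SSZ, SZ))))
  →7  S(add(add(SZ, mul(Z, SZ)), mul(add(SZ, Z), mul(SSZ, SZ))))
  →8  S(add(S(add(Z, mul(Z, SZ))), mul(add(SZ, Z), mul(SSZ, SZ))))
  →9  S(S(add(add(Z, mul(Z, SZ)), mul(add(SZ, Z), mul(SSZ, SZ)))))
  →10  S(S(add(mul(Z, SZ), mul(add(SZ, Z), mul(SSZ, SZ)))))
  →11  S(S(add(Z, mul(add(SZ, Z), mul(SSZ, SZ)))))
  →12  S(S(mul(add(SZ, Z), mul(SSZ, SZ))))
  →13  S(S(mul(S(add(Z, Z)), mul(SSZ, SZ))))
  →14  S(S(add(mul(SSZ, SZ), mul(add(Z, Z), mul(SSZ, SZ)))))
  →15  S(S(add(add(SZ, mul(SZ, SZ)), mul(add(Z, Z), mul(SSZ, SZ)))))
  →16  S(S(add(S(add(Z, mul(SZ, SZ))), mul(add(Z, Z), mul(SSZ, SZ)))))
  →17  S(S(S(add(add(Z, mul(SZ, SZ)), mul(add(Z, Z), mul(SSZ, SZ))))))
  →18  S(S(S(add(mul(SZ, SZ), mul(add(Z, Z), mul(SSZ, SZ))))))
  →19  S(S(S(add(add(SZ, mul(Z, SZ)), mul(add(Z, Z), mul(SSZ, SZ))))))
  →20  S(S(S(add(S(add(Z, mul(Z, SZ))), mul(add(Z, Z), mul(SSZ, SZ))))))
  →21  S(S(S(S(add(add(Z, mul(Z, SZ)), mul(add(Z, Z), mul(SSZ, SZ)))))))
  →22  S(S(S(S(add(mul(Z, SZ), mul(add(Z, Z), mul(SSZ, SZ)))))))
  →23  S(S(S(S(add(Z, mul(add(Z, Z), mul(SSZ, SZ)))))))
  →24  S(S(S(S(mul(add(Z, Z), mul(SSZ, SZ))))))
  →25  S(S(S(S(mul(Z, mul(SSZ, SZ))))))
  →26  S^4(Z)

Answer: SAME — A ⇓ S^4(Z), B ⇓ S^4(Z)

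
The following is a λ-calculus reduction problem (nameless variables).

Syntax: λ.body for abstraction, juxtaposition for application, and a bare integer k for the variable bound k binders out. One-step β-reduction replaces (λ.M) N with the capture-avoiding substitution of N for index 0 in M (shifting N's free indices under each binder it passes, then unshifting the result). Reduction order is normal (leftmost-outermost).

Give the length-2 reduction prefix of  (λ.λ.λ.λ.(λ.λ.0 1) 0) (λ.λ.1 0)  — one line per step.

Answer: after 2 steps: λ.λ.λ.λ.0 1

Derivation:
  start: (λ.λ.λ.λ.(λ.λ.0 1) 0) (λ.λ.1 0)
  [1] λ.λ.λ.(λ.λ.0 1) 0
  [2] λ.λ.λ.λ.0 1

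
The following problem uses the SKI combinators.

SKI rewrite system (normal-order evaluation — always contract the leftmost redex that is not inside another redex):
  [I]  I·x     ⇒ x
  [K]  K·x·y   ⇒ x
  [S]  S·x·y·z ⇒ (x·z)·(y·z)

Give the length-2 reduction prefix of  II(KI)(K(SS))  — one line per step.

  start: II(KI)(K(SS))
  step 1: I(KI)(K(SS))
  step 2: KI(K(SS))

Answer: after 2 steps: KI(K(SS))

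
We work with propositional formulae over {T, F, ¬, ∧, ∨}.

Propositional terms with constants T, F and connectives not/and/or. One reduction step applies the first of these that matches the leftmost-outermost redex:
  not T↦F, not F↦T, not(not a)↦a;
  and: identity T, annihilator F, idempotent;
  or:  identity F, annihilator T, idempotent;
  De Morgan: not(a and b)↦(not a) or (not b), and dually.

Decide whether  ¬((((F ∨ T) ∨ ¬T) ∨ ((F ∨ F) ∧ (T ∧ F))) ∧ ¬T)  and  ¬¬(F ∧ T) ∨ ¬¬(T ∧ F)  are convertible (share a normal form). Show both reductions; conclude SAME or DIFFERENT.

Term A:
  start: ¬((((F ∨ T) ∨ ¬T) ∨ ((F ∨ F) ∧ (T ∧ F))) ∧ ¬T)
  [1] ¬(((F ∨ T) ∨ ¬T) ∨ ((F ∨ F) ∧ (T ∧ F))) ∨ ¬¬T
  [2] (¬((F ∨ T) ∨ ¬T) ∧ ¬((F ∨ F) ∧ (T ∧ F))) ∨ ¬¬T
  [3] ((¬(F ∨ T) ∧ ¬¬T) ∧ ¬((F ∨ F) ∧ (T ∧ F))) ∨ ¬¬T
  [4] (((¬F ∧ ¬T) ∧ ¬¬T) ∧ ¬((F ∨ F) ∧ (T ∧ F))) ∨ ¬¬T
  [5] (((T ∧ ¬T) ∧ ¬¬T) ∧ ¬((F ∨ F) ∧ (T ∧ F))) ∨ ¬¬T
  [6] ((¬T ∧ ¬¬T) ∧ ¬((F ∨ F) ∧ (T ∧ F))) ∨ ¬¬T
  [7] ((F ∧ ¬¬T) ∧ ¬((F ∨ F) ∧ (T ∧ F))) ∨ ¬¬T
  [8] (F ∧ ¬((F ∨ F) ∧ (T ∧ F))) ∨ ¬¬T
  [9] F ∨ ¬¬T
  [10] ¬¬T
  [11] T

Term B:
  start: ¬¬(F ∧ T) ∨ ¬¬(T ∧ F)
  [1] (F ∧ T) ∨ ¬¬(T ∧ F)
  [2] F ∨ ¬¬(T ∧ F)
  [3] ¬¬(T ∧ F)
  [4] T ∧ F
  [5] F

Answer: DIFFERENT — A ⇓ T, B ⇓ F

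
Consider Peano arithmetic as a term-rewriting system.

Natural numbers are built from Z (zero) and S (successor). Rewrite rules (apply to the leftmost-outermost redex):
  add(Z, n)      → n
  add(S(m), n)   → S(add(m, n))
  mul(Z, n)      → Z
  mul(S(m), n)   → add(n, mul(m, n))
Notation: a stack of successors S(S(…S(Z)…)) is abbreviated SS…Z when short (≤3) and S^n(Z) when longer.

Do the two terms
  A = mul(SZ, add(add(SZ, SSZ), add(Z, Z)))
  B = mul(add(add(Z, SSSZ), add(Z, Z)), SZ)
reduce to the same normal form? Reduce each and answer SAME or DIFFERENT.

Term A:
  start: mul(SZ, add(add(SZ, SSZ), add(Z, Z)))
  [1] add(add(add(SZ, SSZ), add(Z, Z)), mul(Z, add(add(SZ, SSZ), add(Z, Z))))
  [2] add(add(S(add(Z, SSZ)), add(Z, Z)), mul(Z, add(add(SZ, SSZ), add(Z, Z))))
  [3] add(S(add(add(Z, SSZ), add(Z, Z))), mul(Z, add(add(SZ, SSZ), add(Z, Z))))
  [4] S(add(add(add(Z, SSZ), add(Z, Z)), mul(Z, add(add(SZ, SSZ), add(Z, Z)))))
  [5] S(add(add(SSZ, add(Z, Z)), mul(Z, add(add(SZ, SSZ), add(Z, Z)))))
  [6] S(add(S(add(SZ, add(Z, Z))), mul(Z, add(add(SZ, SSZ), add(Z, Z)))))
  [7] S(S(add(add(SZ, add(Z, Z)), mul(Z, add(add(SZ, SSZ), add(Z, Z))))))
  [8] S(S(add(S(add(Z, add(Z, Z))), mul(Z, add(add(SZ, SSZ), add(Z, Z))))))
  [9] S(S(S(add(add(Z, add(Z, Z)), mul(Z, add(add(SZ, SSZ), add(Z, Z)))))))
  [10] S(S(S(add(add(Z, Z), mul(Z, add(add(SZ, SSZ), add(Z, Z)))))))
  [11] S(S(S(add(Z, mul(Z, add(add(SZ, SSZ), add(Z, Z)))))))
  [12] S(S(S(mul(Z, add(add(SZ, SSZ), add(Z, Z))))))
  [13] SSSZ

Term B:
  start: mul(add(add(Z, SSSZ), add(Z, Z)), SZ)
  [1] mul(add(SSSZ, add(Z, Z)), SZ)
  [2] mul(S(add(SSZ, add(Z, Z))), SZ)
  [3] add(SZ, mul(add(SSZ, add(Z, Z)), SZ))
  [4] S(add(Z, mul(add(SSZ, add(Z, Z)), SZ)))
  [5] S(mul(add(SSZ, add(Z, Z)), SZ))
  [6] S(mul(S(add(SZ, add(Z, Z))), SZ))
  [7] S(add(SZ, mul(add(SZ, add(Z, Z)), SZ)))
  [8] S(S(add(Z, mul(add(SZ, add(Z, Z)), SZ))))
  [9] S(S(mul(add(SZ, add(Z, Z)), SZ)))
  [10] S(S(mul(S(add(Z, add(Z, Z))), SZ)))
  [11] S(S(add(SZ, mul(add(Z, add(Z, Z)), SZ))))
  [12] S(S(S(add(Z, mul(add(Z, add(Z, Z)), SZ)))))
  [13] S(S(S(mul(add(Z, add(Z, Z)), SZ))))
  [14] S(S(S(mul(add(Z, Z), SZ))))
  [15] S(S(S(mul(Z, SZ))))
  [16] SSSZ

Answer: SAME — A ⇓ SSSZ, B ⇓ SSSZ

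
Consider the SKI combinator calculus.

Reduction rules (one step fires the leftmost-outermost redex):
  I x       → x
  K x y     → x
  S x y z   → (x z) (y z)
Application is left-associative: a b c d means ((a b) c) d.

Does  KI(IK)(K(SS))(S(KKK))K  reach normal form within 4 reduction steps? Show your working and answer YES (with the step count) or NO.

  start: KI(IK)(K(SS))(S(KKK))K
  →1  I(K(SS))(S(KKK))K
  →2  K(SS)(S(KKK))K
  →3  SSK

Answer: YES — reaches normal form SSK in 3 ≤ 4 steps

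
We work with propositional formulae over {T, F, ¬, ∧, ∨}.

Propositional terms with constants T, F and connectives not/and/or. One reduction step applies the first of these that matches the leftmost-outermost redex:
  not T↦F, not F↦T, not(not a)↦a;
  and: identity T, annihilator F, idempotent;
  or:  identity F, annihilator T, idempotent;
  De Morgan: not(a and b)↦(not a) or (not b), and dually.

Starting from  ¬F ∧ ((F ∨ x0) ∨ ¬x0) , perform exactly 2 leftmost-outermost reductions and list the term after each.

Answer: after 2 steps: (F ∨ x0) ∨ ¬x0

Working:
  start: ¬F ∧ ((F ∨ x0) ∨ ¬x0)
  step 1: T ∧ ((F ∨ x0) ∨ ¬x0)
  step 2: (F ∨ x0) ∨ ¬x0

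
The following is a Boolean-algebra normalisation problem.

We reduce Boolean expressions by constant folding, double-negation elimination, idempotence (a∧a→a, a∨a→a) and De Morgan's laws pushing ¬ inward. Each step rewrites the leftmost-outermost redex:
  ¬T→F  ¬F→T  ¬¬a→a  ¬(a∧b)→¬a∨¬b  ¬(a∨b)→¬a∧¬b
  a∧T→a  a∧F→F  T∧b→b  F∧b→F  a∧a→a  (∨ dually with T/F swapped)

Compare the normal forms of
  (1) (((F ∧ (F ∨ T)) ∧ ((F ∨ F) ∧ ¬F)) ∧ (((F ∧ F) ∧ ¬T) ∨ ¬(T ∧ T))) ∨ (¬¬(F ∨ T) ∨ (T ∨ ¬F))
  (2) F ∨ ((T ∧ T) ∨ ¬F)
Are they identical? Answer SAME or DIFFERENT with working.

Answer: SAME — A ⇓ T, B ⇓ T

Working:
Term A:
  start: (((F ∧ (F ∨ T)) ∧ ((F ∨ F) ∧ ¬F)) ∧ (((F ∧ F) ∧ ¬T) ∨ ¬(T ∧ T))) ∨ (¬¬(F ∨ T) ∨ (T ∨ ¬F))
  →1  ((F ∧ ((F ∨ F) ∧ ¬F)) ∧ (((F ∧ F) ∧ ¬T) ∨ ¬(T ∧ T))) ∨ (¬¬(F ∨ T) ∨ (T ∨ ¬F))
  →2  (F ∧ (((F ∧ F) ∧ ¬T) ∨ ¬(T ∧ T))) ∨ (¬¬(F ∨ T) ∨ (T ∨ ¬F))
  →3  F ∨ (¬¬(F ∨ T) ∨ (T ∨ ¬F))
  →4  ¬¬(F ∨ T) ∨ (T ∨ ¬F)
  →5  (F ∨ T) ∨ (T ∨ ¬F)
  →6  T ∨ (T ∨ ¬F)
  →7  T

Term B:
  start: F ∨ ((T ∧ T) ∨ ¬F)
  →1  (T ∧ T) ∨ ¬F
  →2  T ∨ ¬F
  →3  T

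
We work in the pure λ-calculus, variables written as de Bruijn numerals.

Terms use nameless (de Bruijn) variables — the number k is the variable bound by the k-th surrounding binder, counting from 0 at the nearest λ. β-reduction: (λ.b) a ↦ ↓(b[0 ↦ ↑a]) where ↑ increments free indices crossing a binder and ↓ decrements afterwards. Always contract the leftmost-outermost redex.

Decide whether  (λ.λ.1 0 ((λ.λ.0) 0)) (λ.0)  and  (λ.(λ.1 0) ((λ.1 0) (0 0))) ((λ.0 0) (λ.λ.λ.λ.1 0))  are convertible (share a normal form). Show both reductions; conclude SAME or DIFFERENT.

Term A:
  start: (λ.λ.1 0 ((λ.λ.0) 0)) (λ.0)
  [1] λ.(λ.0) 0 ((λ.λ.0) 0)
  [2] λ.0 ((λ.λ.0) 0)
  [3] λ.0 (λ.0)

Term B:
  start: (λ.(λ.1 0) ((λ.1 0) (0 0))) ((λ.0 0) (λ.λ.λ.λ.1 0))
  [1] (λ.(λ.0 0) (λ.λ.λ.λ.1 0) 0) ((λ.(λ.0 0) (λ.λ.λ.λ.1 0) 0) ((λ.0 0) (λ.λ.λ.λ.1 0) ((λ.0 0) (λ.λ.λ.λ.1 0))))
  [2] (λ.0 0) (λ.λ.λ.λ.1 0) ((λ.(λ.0 0) (λ.λ.λ.λ.1 0) 0) ((λ.0 0) (λ.λ.λ.λ.1 0) ((λ.0 0) (λ.λ.λ.λ.1 0))))
  [3] (λ.λ.λ.λ.1 0) (λ.λ.λ.λ.1 0) ((λ.(λ.0 0) (λ.λ.λ.λ.1 0) 0) ((λ.0 0) (λ.λ.λ.λ.1 0) ((λ.0 0) (λ.λ.λ.λ.1 0))))
  [4] (λ.λ.λ.1 0) ((λ.(λ.0 0) (λ.λ.λ.λ.1 0) 0) ((λ.0 0) (λ.λ.λ.λ.1 0) ((λ.0 0) (λ.λ.λ.λ.1 0))))
  [5] λ.λ.1 0

Answer: DIFFERENT — A ⇓ λ.0 (λ.0), B ⇓ λ.λ.1 0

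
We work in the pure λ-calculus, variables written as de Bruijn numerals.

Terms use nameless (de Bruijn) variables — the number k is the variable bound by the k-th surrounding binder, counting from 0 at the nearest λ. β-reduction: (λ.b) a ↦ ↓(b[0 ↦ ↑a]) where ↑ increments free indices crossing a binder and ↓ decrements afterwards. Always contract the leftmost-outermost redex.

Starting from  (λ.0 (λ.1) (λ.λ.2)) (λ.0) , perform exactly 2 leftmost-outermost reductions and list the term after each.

Answer: after 2 steps: (λ.λ.0) (λ.λ.λ.0)

Derivation:
  start: (λ.0 (λ.1) (λ.λ.2)) (λ.0)
  [1] (λ.0) (λ.λ.0) (λ.λ.λ.0)
  [2] (λ.λ.0) (λ.λ.λ.0)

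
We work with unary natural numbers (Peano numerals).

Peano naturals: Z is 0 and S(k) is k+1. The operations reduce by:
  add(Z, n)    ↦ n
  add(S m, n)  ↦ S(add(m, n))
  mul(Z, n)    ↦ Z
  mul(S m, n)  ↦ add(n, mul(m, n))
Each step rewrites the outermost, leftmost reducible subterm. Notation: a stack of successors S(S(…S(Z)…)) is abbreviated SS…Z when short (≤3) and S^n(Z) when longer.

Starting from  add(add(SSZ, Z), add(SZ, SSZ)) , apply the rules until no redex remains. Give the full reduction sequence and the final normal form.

  start: add(add(SSZ, Z), add(SZ, SSZ))
  step 1: add(S(add(SZ, Z)), add(SZ, SSZ))
  step 2: S(add(add(SZ, Z), add(SZ, SSZ)))
  step 3: S(add(S(add(Z, Z)), add(SZ, SSZ)))
  step 4: S(S(add(add(Z, Z), add(SZ, SSZ))))
  step 5: S(S(add(Z, add(SZ, SSZ))))
  step 6: S(S(add(SZ, SSZ)))
  step 7: S(S(S(add(Z, SSZ))))
  step 8: S^5(Z)

Answer: normal form = S^5(Z)  (in 8 steps)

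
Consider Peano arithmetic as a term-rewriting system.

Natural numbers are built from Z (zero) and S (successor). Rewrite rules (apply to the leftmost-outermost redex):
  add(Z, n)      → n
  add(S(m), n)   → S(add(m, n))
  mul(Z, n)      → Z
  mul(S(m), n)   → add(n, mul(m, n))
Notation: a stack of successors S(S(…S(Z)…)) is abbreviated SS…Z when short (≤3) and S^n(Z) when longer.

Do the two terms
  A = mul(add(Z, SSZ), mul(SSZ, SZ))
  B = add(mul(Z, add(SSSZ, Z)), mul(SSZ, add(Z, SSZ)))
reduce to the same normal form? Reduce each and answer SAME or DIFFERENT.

Answer: SAME — A ⇓ S^4(Z), B ⇓ S^4(Z)

Working:
Term A:
  start: mul(add(Z, SSZ), mul(SSZ, SZ))
  [1] mul(SSZ, mul(SSZ, SZ))
  [2] add(mul(SSZ, SZ), mul(SZ, mul(SSZ, SZ)))
  [3] add(add(SZ, mul(SZ, SZ)), mul(SZ, mul(SSZ, SZ)))
  [4] add(S(add(Z, mul(SZ, SZ))), mul(SZ, mul(SSZ, SZ)))
  [5] S(add(add(Z, mul(SZ, SZ)), mul(SZ, mul(SSZ, SZ))))
  [6] S(add(mul(SZ, SZ), mul(SZ, mul(SSZ, SZ))))
  [7] S(add(add(SZ, mul(Z, SZ)), mul(SZ, mul(SSZ, SZ))))
  [8] S(add(S(add(Z, mul(Z, SZ))), mul(SZ, mul(SSZ, SZ))))
  [9] S(S(add(add(Z, mul(Z, SZ)), mul(SZ, mul(SSZ, SZ)))))
  [10] S(S(add(mul(Z, SZ), mul(SZ, mul(SSZ, SZ)))))
  [11] S(S(add(Z, mul(SZ, mul(SSZ, SZ)))))
  [12] S(S(mul(SZ, mul(SSZ, SZ))))
  [13] S(S(add(mul(SSZ, SZ), mul(Z, mul(SSZ, SZ)))))
  [14] S(S(add(add(SZ, mul(SZ, SZ)), mul(Z, mul(SSZ, SZ)))))
  [15] S(S(add(S(add(Z, mul(SZ, SZ))), mul(Z, mul(SSZ, SZ)))))
  [16] S(S(S(add(add(Z, mul(SZ, SZ)), mul(Z, mul(SSZ, SZ))))))
  [17] S(S(S(add(mul(SZ, SZ), mul(Z, mul(SSZ, SZ))))))
  [18] S(S(S(add(add(SZ, mul(Z, SZ)), mul(Z, mul(SSZ, SZ))))))
  [19] S(S(S(add(S(add(Z, mul(Z, SZ))), mul(Z, mul(SSZ, SZ))))))
  [20] S(S(S(S(add(add(Z, mul(Z, SZ)), mul(Z, mul(SSZ, SZ)))))))
  [21] S(S(S(S(add(mul(Z, SZ), mul(Z, mul(SSZ, SZ)))))))
  [22] S(S(S(S(add(Z, mul(Z, mul(SSZ, SZ)))))))
  [23] S(S(S(S(mul(Z, mul(SSZ, SZ))))))
  [24] S^4(Z)

Term B:
  start: add(mul(Z, add(SSSZ, Z)), mul(SSZ, add(Z, SSZ)))
  [1] add(Z, mul(SSZ, add(Z, SSZ)))
  [2] mul(SSZ, add(Z, SSZ))
  [3] add(add(Z, SSZ), mul(SZ, add(Z, SSZ)))
  [4] add(SSZ, mul(SZ, add(Z, SSZ)))
  [5] S(add(SZ, mul(SZ, add(Z, SSZ))))
  [6] S(S(add(Z, mul(SZ, add(Z, SSZ)))))
  [7] S(S(mul(SZ, add(Z, SSZ))))
  [8] S(S(add(add(Z, SSZ), mul(Z, add(Z, SSZ)))))
  [9] S(S(add(SSZ, mul(Z, add(Z, SSZ)))))
  [10] S(S(S(add(SZ, mul(Z, add(Z, SSZ))))))
  [11] S(S(S(S(add(Z, mul(Z, add(Z, SSZ)))))))
  [12] S(S(S(S(mul(Z, add(Z, SSZ))))))
  [13] S^4(Z)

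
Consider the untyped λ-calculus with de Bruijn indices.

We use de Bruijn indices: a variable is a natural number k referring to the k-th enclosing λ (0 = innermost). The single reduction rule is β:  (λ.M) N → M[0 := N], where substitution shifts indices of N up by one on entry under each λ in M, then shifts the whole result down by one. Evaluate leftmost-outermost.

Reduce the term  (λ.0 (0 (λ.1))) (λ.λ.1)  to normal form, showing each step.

Answer: normal form = λ.λ.λ.λ.λ.1  (in 3 steps)

Reduction:
  start: (λ.0 (0 (λ.1))) (λ.λ.1)
  [1] (λ.λ.1) ((λ.λ.1) (λ.λ.λ.1))
  [2] λ.(λ.λ.1) (λ.λ.λ.1)
  [3] λ.λ.λ.λ.λ.1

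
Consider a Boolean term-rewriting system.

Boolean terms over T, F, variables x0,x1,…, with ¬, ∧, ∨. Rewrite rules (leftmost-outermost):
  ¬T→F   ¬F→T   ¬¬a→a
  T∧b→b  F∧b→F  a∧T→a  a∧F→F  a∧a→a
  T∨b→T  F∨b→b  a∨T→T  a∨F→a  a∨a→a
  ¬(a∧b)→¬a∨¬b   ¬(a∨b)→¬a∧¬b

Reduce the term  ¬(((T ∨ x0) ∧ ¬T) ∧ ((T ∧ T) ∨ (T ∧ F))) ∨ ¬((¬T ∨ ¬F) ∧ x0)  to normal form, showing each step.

  start: ¬(((T ∨ x0) ∧ ¬T) ∧ ((T ∧ T) ∨ (T ∧ F))) ∨ ¬((¬T ∨ ¬F) ∧ x0)
  step 1: (¬((T ∨ x0) ∧ ¬T) ∨ ¬((T ∧ T) ∨ (T ∧ F))) ∨ ¬((¬T ∨ ¬F) ∧ x0)
  step 2: ((¬(T ∨ x0) ∨ ¬¬T) ∨ ¬((T ∧ T) ∨ (T ∧ F))) ∨ ¬((¬T ∨ ¬F) ∧ x0)
  step 3: (((¬T ∧ ¬x0) ∨ ¬¬T) ∨ ¬((T ∧ T) ∨ (T ∧ F))) ∨ ¬((¬T ∨ ¬F) ∧ x0)
  step 4: (((F ∧ ¬x0) ∨ ¬¬T) ∨ ¬((T ∧ T) ∨ (T ∧ F))) ∨ ¬((¬T ∨ ¬F) ∧ x0)
  step 5: ((F ∨ ¬¬T) ∨ ¬((T ∧ T) ∨ (T ∧ F))) ∨ ¬((¬T ∨ ¬F) ∧ x0)
  step 6: (¬¬T ∨ ¬((T ∧ T) ∨ (T ∧ F))) ∨ ¬((¬T ∨ ¬F) ∧ x0)
  step 7: (T ∨ ¬((T ∧ T) ∨ (T ∧ F))) ∨ ¬((¬T ∨ ¬F) ∧ x0)
  step 8: T ∨ ¬((¬T ∨ ¬F) ∧ x0)
  step 9: T

Answer: normal form = T  (in 9 steps)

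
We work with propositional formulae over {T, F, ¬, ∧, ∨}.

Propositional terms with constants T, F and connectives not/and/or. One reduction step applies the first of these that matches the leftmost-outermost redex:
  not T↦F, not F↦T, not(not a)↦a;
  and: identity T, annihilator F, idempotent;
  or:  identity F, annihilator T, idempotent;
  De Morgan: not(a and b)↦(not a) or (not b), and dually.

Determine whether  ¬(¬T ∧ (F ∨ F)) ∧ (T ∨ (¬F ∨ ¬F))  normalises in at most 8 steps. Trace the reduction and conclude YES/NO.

  start: ¬(¬T ∧ (F ∨ F)) ∧ (T ∨ (¬F ∨ ¬F))
  →1  (¬¬T ∨ ¬(F ∨ F)) ∧ (T ∨ (¬F ∨ ¬F))
  →2  (T ∨ ¬(F ∨ F)) ∧ (T ∨ (¬F ∨ ¬F))
  →3  T ∧ (T ∨ (¬F ∨ ¬F))
  →4  T ∨ (¬F ∨ ¬F)
  →5  T

Answer: YES — reaches normal form T in 5 ≤ 8 steps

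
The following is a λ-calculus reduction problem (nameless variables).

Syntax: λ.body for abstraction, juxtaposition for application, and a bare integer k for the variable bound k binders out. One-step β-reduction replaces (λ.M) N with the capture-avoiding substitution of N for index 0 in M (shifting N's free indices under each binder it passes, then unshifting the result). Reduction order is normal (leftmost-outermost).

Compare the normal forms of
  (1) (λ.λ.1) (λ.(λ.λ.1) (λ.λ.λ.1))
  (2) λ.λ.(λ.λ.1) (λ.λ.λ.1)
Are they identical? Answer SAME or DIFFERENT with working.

Answer: SAME — A ⇓ λ.λ.λ.λ.λ.λ.1, B ⇓ λ.λ.λ.λ.λ.λ.1

Working:
Term A:
  start: (λ.λ.1) (λ.(λ.λ.1) (λ.λ.λ.1))
  →1  λ.λ.(λ.λ.1) (λ.λ.λ.1)
  →2  λ.λ.λ.λ.λ.λ.1

Term B:
  start: λ.λ.(λ.λ.1) (λ.λ.λ.1)
  →1  λ.λ.λ.λ.λ.λ.1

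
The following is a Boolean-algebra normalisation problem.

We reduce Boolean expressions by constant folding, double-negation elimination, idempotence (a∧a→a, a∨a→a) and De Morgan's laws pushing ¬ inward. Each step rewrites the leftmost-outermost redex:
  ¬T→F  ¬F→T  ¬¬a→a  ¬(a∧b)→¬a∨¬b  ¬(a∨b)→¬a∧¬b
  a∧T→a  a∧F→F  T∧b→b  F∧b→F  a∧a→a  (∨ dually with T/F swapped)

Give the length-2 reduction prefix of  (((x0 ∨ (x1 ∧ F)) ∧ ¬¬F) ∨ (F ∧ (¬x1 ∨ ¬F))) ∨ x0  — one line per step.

  start: (((x0 ∨ (x1 ∧ F)) ∧ ¬¬F) ∨ (F ∧ (¬x1 ∨ ¬F))) ∨ x0
  step 1: (((x0 ∨ F) ∧ ¬¬F) ∨ (F ∧ (¬x1 ∨ ¬F))) ∨ x0
  step 2: ((x0 ∧ ¬¬F) ∨ (F ∧ (¬x1 ∨ ¬F))) ∨ x0

Answer: after 2 steps: ((x0 ∧ ¬¬F) ∨ (F ∧ (¬x1 ∨ ¬F))) ∨ x0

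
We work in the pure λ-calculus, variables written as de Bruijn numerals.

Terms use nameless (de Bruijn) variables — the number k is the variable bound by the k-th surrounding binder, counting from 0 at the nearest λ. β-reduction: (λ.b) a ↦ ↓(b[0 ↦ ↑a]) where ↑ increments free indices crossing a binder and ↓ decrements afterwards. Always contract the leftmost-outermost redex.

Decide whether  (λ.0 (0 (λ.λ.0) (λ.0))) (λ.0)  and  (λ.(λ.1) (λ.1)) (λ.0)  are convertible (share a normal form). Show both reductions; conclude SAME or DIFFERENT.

Answer: SAME — A ⇓ λ.0, B ⇓ λ.0

Reduction:
Term A:
  start: (λ.0 (0 (λ.λ.0) (λ.0))) (λ.0)
  step 1: (λ.0) ((λ.0) (λ.λ.0) (λ.0))
  step 2: (λ.0) (λ.λ.0) (λ.0)
  step 3: (λ.λ.0) (λ.0)
  step 4: λ.0

Term B:
  start: (λ.(λ.1) (λ.1)) (λ.0)
  step 1: (λ.λ.0) (λ.λ.0)
  step 2: λ.0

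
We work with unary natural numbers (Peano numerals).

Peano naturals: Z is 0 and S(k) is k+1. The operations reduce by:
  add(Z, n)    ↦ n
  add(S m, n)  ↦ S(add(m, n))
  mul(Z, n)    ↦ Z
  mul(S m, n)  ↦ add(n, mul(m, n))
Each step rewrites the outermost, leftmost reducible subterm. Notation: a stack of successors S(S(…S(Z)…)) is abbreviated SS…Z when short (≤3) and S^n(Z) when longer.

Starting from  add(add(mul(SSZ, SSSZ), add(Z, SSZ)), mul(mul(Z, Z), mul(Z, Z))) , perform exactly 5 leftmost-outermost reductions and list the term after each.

  start: add(add(mul(SSZ, SSSZ), add(Z, SSZ)), mul(mul(Z, Z), mul(Z, Z)))
  →1  add(add(add(SSSZ, mul(SZ, SSSZ)), add(Z, SSZ)), mul(mul(Z, Z), mul(Z, Z)))
  →2  add(add(S(add(SSZ, mul(SZ, SSSZ))), add(Z, SSZ)), mul(mul(Z, Z), mul(Z, Z)))
  →3  add(S(add(add(SSZ, mul(SZ, SSSZ)), add(Z, SSZ))), mul(mul(Z, Z), mul(Z, Z)))
  →4  S(add(add(add(SSZ, mul(SZ, SSSZ)), add(Z, SSZ)), mul(mul(Z, Z), mul(Z, Z))))
  →5  S(add(add(S(add(SZ, mul(SZ, SSSZ))), add(Z, SSZ)), mul(mul(Z, Z), mul(Z, Z))))

Answer: after 5 steps: S(add(add(S(add(SZ, mul(SZ, SSSZ))), add(Z, SSZ)), mul(mul(Z, Z), mul(Z, Z))))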